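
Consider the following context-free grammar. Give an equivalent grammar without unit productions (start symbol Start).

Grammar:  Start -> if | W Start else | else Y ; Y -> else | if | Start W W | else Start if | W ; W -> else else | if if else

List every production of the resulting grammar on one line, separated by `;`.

Unit pairs: Y ⇒* {W}.
Replace each nonterminal's rules with the union of the non-unit rules of every nonterminal it unit-derives.

Start -> if | W Start else | else Y; Y -> else else | if if else | else | if | Start W W | else Start if; W -> else else | if if else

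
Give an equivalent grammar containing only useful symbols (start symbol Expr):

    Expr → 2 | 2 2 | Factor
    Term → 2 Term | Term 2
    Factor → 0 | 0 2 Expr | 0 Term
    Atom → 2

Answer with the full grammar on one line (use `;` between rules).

Expr → 2 | 2 2 | Factor; Factor → 0 | 0 2 Expr

Generating nonterminals: {Atom, Expr, Factor}.
Reachable from Expr after that: {Expr, Factor}.
Removed useless symbols: {Atom, Term} and every production mentioning them.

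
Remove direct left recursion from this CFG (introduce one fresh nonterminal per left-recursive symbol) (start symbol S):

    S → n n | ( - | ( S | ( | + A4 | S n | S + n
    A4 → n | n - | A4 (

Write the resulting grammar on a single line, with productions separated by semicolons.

S, A4 are directly left-recursive.
For S: α = {n, + n}, β = {n n, ( -, ( S, (, + A4}. Rewrite as S → β S' and S' → α S' | ε.
For A4: α = {(}, β = {n, n -}. Rewrite as A4 → β A4' and A4' → α A4' | ε.

S → n n S' | ( - S' | ( S S' | ( S' | + A4 S'; A4 → n A4' | n - A4'; S' → n S' | + n S' | ε; A4' → ( A4' | ε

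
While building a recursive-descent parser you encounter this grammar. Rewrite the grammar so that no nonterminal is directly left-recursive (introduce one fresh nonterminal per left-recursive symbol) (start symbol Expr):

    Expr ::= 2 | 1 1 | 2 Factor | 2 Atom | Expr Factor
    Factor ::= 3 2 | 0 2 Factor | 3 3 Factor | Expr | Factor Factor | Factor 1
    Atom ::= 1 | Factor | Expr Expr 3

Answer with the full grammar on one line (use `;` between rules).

Left recursion appears on Expr, Factor.
For Expr: α = {Factor}, β = {2, 1 1, 2 Factor, 2 Atom}. Rewrite as Expr → β Expr1 and Expr1 → α Expr1 | ε.
For Factor: α = {Factor, 1}, β = {3 2, 0 2 Factor, 3 3 Factor, Expr}. Rewrite as Factor → β Factor1 and Factor1 → α Factor1 | ε.

Expr ::= 2 Expr1 | 1 1 Expr1 | 2 Factor Expr1 | 2 Atom Expr1; Factor ::= 3 2 Factor1 | 0 2 Factor Factor1 | 3 3 Factor Factor1 | Expr Factor1; Atom ::= 1 | Factor | Expr Expr 3; Expr1 ::= Factor Expr1 | ε; Factor1 ::= Factor Factor1 | 1 Factor1 | ε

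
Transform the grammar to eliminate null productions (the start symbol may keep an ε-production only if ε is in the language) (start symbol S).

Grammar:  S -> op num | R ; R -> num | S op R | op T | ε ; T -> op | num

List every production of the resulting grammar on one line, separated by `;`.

S -> op num | R | ε; R -> num | S op R | S op | op R | op | op T; T -> op | num

The nullable symbols are {R, S}.
ε ∈ L(G) since S is nullable, so keep S → ε.
Add the nullable-subset variants: R → S op R gives S op R | S op | op R | op.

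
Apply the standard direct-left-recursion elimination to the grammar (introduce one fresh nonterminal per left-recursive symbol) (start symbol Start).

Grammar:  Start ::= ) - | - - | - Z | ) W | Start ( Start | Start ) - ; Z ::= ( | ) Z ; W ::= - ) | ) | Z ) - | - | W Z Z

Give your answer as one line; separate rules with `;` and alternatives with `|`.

Start, W are directly left-recursive.
For Start: α = {( Start, ) -}, β = {) -, - -, - Z, ) W}. Rewrite as Start → β Start1 and Start1 → α Start1 | ε.
For W: α = {Z Z}, β = {- ), ), Z ) -, -}. Rewrite as W → β W1 and W1 → α W1 | ε.

Start ::= ) - Start1 | - - Start1 | - Z Start1 | ) W Start1; Z ::= ( | ) Z; W ::= - ) W1 | ) W1 | Z ) - W1 | - W1; Start1 ::= ( Start Start1 | ) - Start1 | ε; W1 ::= Z Z W1 | ε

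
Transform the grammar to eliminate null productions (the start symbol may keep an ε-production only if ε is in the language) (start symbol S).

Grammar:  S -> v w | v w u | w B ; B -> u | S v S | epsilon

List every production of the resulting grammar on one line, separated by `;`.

Nullable set = {B}.
ε ∉ L(G), so no ε-production is kept.
For each production, add variants omitting each subset of nullable occurrences: S → w B gives w B | w.

S -> v w | v w u | w B | w; B -> u | S v S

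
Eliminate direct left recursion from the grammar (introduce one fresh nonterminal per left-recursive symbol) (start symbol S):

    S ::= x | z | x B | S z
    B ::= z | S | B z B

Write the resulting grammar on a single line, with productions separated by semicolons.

S ::= x S' | z S' | x B S'; B ::= z B' | S B'; S' ::= z S' | ε; B' ::= z B B' | ε

S, B are directly left-recursive.
For S: α = {z}, β = {x, z, x B}. Rewrite as S → β S' and S' → α S' | ε.
For B: α = {z B}, β = {z, S}. Rewrite as B → β B' and B' → α B' | ε.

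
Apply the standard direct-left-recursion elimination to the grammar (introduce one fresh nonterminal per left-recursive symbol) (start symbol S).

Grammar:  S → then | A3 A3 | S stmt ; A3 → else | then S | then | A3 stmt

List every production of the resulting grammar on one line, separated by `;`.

S → then S' | A3 A3 S'; A3 → else A3' | then S A3' | then A3'; S' → stmt S' | ε; A3' → stmt A3' | ε

S, A3 are directly left-recursive.
For S: α = {stmt}, β = {then, A3 A3}. Rewrite as S → β S' and S' → α S' | ε.
For A3: α = {stmt}, β = {else, then S, then}. Rewrite as A3 → β A3' and A3' → α A3' | ε.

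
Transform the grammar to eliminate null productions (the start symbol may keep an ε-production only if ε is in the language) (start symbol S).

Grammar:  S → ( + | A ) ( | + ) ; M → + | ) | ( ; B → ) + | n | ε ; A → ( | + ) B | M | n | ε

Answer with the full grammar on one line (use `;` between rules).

S → ( + | A ) ( | ) ( | + ); M → + | ) | (; B → ) + | n; A → ( | + ) B | + ) | M | n

Nullable nonterminals: {A, B}.
ε ∉ L(G), so no ε-production is kept.
Add the nullable-subset variants: S → A ) ( gives A ) ( | ) (. A → + ) B gives + ) B | + ).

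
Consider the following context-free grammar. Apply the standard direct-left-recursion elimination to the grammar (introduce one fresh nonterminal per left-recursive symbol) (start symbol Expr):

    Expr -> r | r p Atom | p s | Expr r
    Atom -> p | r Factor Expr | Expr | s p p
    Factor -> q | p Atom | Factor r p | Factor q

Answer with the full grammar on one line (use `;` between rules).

Left recursion appears on Expr, Factor.
For Expr: α = {r}, β = {r, r p Atom, p s}. Rewrite as Expr → β Expr1 and Expr1 → α Expr1 | ε.
For Factor: α = {r p, q}, β = {q, p Atom}. Rewrite as Factor → β Factor1 and Factor1 → α Factor1 | ε.

Expr -> r Expr1 | r p Atom Expr1 | p s Expr1; Atom -> p | r Factor Expr | Expr | s p p; Factor -> q Factor1 | p Atom Factor1; Expr1 -> r Expr1 | ε; Factor1 -> r p Factor1 | q Factor1 | ε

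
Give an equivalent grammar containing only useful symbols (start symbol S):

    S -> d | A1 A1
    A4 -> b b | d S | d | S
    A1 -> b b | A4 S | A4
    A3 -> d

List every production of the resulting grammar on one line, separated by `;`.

Generating nonterminals: {A1, A3, A4, S}.
Reachable from S after that: {A1, A4, S}.
Removed useless symbols: {A3} and every production mentioning them.

S -> d | A1 A1; A4 -> b b | d S | d | S; A1 -> b b | A4 S | A4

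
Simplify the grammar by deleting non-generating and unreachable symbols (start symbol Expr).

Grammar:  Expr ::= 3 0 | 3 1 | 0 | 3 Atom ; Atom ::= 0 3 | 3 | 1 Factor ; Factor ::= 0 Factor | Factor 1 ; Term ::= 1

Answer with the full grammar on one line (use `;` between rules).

Expr ::= 3 0 | 3 1 | 0 | 3 Atom; Atom ::= 0 3 | 3

Generating nonterminals: {Atom, Expr, Term}.
Reachable from Expr after that: {Atom, Expr}.
Removed useless symbols: {Factor, Term} and every production mentioning them.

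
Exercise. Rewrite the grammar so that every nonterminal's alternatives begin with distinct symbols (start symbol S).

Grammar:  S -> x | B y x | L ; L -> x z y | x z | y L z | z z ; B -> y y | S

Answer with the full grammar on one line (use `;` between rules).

S -> x | B y x | L; L -> y L z | z z | x z L'; B -> y y | S; L' -> y | ε

L has alternatives sharing prefix 'x z': factor to L → x z L' with L' → y | ε.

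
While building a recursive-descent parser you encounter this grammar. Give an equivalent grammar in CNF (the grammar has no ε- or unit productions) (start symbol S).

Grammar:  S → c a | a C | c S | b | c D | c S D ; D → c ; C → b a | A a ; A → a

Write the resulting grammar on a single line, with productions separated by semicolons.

Introduce a nonterminal for each terminal appearing in a rule of length ≥ 2: X1 → c, X2 → a, X3 → b.
Binarize each right-hand side of length ≥ 3 by chaining fresh nonterminals (Y1, Y2, …): affected rules were S → X1 S D.

S → X1 X2 | X2 C | X1 S | b | X1 D | X1 Y1; D → c; C → X3 X2 | A X2; A → a; X1 → c; X2 → a; X3 → b; Y1 → S D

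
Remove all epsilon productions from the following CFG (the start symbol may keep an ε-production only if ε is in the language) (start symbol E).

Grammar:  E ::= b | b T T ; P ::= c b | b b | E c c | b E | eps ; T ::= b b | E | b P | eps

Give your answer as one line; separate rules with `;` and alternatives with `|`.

The nullable symbols are {P, T}.
ε ∉ L(G), so no ε-production is kept.
Add the nullable-subset variants: E → b T T gives b T T | b T. T → b P gives b P | b.

E ::= b | b T T | b T; P ::= c b | b b | E c c | b E; T ::= b b | E | b P | b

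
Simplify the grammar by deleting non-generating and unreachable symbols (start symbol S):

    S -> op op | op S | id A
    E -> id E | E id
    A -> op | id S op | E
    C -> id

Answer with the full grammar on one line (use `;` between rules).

Generating nonterminals: {A, C, S}.
Reachable from S after that: {A, S}.
Removed useless symbols: {C, E} and every production mentioning them.

S -> op op | op S | id A; A -> op | id S op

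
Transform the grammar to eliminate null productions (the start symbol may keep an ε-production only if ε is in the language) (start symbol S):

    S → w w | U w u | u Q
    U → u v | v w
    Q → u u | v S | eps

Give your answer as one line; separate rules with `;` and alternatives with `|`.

S → w w | U w u | u Q | u; U → u v | v w; Q → u u | v S

The nullable symbols are {Q}.
ε ∉ L(G), so no ε-production is kept.
Add the nullable-subset variants: S → u Q gives u Q | u.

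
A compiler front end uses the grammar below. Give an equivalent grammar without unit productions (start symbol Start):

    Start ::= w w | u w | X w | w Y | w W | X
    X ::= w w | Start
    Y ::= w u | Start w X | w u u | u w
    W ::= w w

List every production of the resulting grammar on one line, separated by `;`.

Unit pairs: Start ⇒* {X}; X ⇒* {Start}.
For every A with A ⇒* B via unit rules, add B's non-unit alternatives to A; then delete every rule of the form X → Y.

Start ::= w w | u w | X w | w Y | w W; X ::= w w | u w | X w | w Y | w W; Y ::= w u | Start w X | w u u | u w; W ::= w w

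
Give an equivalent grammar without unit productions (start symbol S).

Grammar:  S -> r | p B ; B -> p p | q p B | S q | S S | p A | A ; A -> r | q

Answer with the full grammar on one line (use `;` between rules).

Unit pairs: B ⇒* {A}.
For every A with A ⇒* B via unit rules, add B's non-unit alternatives to A; then delete every rule of the form X → Y.

S -> r | p B; B -> p p | q p B | S q | S S | p A | r | q; A -> r | q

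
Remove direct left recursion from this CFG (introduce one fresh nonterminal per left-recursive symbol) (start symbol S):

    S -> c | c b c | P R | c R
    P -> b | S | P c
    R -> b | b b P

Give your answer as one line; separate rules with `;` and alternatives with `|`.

P is directly left-recursive.
For P: α = {c}, β = {b, S}. Rewrite as P → β P' and P' → α P' | ε.

S -> c | c b c | P R | c R; P -> b P' | S P'; R -> b | b b P; P' -> c P' | ε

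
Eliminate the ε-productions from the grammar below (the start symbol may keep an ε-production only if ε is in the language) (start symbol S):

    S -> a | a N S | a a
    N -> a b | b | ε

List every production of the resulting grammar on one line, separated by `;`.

Nullable nonterminals: {N}.
ε ∉ L(G), so no ε-production is kept.
Expand every rule over subsets of its nullable positions: S → a N S gives a N S | a S.

S -> a | a N S | a S | a a; N -> a b | b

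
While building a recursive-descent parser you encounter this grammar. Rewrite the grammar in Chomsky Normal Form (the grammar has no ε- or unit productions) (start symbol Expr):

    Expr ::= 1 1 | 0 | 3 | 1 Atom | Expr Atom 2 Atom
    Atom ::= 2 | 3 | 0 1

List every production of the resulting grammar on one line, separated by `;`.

Expr ::= X1 X1 | 0 | 3 | X1 Atom | Expr Y1; Atom ::= 2 | 3 | X3 X1; X1 ::= 1; X2 ::= 2; X3 ::= 0; Y1 ::= Atom Y2; Y2 ::= X2 Atom

Introduce a nonterminal for each terminal appearing in a rule of length ≥ 2: X1 → 1, X2 → 2, X3 → 0.
Binarize each right-hand side of length ≥ 3 by chaining fresh nonterminals (Y1, Y2, …): affected rules were Expr → Expr Atom X2 Atom.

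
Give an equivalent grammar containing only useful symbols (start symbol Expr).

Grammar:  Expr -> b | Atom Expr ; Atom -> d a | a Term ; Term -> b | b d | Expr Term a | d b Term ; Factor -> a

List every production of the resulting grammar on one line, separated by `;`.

Generating nonterminals: {Atom, Expr, Factor, Term}.
Reachable from Expr after that: {Atom, Expr, Term}.
Removed useless symbols: {Factor} and every production mentioning them.

Expr -> b | Atom Expr; Atom -> d a | a Term; Term -> b | b d | Expr Term a | d b Term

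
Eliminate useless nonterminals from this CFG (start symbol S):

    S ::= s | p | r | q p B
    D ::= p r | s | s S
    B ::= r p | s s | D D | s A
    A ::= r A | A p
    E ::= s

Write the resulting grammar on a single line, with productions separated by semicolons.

S ::= s | p | r | q p B; D ::= p r | s | s S; B ::= r p | s s | D D

Generating nonterminals: {B, D, E, S}.
Reachable from S after that: {B, D, S}.
Removed useless symbols: {A, E} and every production mentioning them.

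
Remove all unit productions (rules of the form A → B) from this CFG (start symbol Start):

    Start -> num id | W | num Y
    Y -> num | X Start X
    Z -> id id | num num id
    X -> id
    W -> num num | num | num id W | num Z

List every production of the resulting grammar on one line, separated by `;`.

Start -> num id | num Y | num num | num | num id W | num Z; Y -> num | X Start X; Z -> id id | num num id; X -> id; W -> num num | num | num id W | num Z

Unit pairs: Start ⇒* {W}.
For every A with A ⇒* B via unit rules, add B's non-unit alternatives to A; then delete every rule of the form X → Y.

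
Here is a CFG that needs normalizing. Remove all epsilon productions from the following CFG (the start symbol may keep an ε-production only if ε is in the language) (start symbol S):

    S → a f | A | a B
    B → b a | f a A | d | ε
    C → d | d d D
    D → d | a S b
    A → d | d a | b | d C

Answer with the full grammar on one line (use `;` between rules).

Nullable nonterminals: {B}.
ε ∉ L(G), so no ε-production is kept.
Expand every rule over subsets of its nullable positions: S → a B gives a B | a.

S → a f | A | a B | a; B → b a | f a A | d; C → d | d d D; D → d | a S b; A → d | d a | b | d C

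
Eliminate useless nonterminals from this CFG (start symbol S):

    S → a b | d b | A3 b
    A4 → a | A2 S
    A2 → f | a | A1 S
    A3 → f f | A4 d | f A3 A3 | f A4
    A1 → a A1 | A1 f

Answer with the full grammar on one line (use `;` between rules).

S → a b | d b | A3 b; A4 → a | A2 S; A2 → f | a; A3 → f f | A4 d | f A3 A3 | f A4

Generating nonterminals: {A2, A3, A4, S}.
Reachable from S after that: {A2, A3, A4, S}.
Removed useless symbols: {A1} and every production mentioning them.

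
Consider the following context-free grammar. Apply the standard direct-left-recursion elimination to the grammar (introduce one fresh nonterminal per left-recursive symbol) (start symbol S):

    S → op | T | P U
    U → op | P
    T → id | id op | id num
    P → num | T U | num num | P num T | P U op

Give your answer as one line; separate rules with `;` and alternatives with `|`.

S → op | T | P U; U → op | P; T → id | id op | id num; P → num P' | T U P' | num num P'; P' → num T P' | U op P' | ε

Directly left-recursive nonterminal: P.
For P: α = {num T, U op}, β = {num, T U, num num}. Rewrite as P → β P' and P' → α P' | ε.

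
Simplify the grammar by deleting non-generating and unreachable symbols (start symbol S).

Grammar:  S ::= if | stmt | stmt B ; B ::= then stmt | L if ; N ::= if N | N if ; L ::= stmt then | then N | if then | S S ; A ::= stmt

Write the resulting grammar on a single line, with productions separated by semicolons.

Generating nonterminals: {A, B, L, S}.
Reachable from S after that: {B, L, S}.
Removed useless symbols: {A, N} and every production mentioning them.

S ::= if | stmt | stmt B; B ::= then stmt | L if; L ::= stmt then | if then | S S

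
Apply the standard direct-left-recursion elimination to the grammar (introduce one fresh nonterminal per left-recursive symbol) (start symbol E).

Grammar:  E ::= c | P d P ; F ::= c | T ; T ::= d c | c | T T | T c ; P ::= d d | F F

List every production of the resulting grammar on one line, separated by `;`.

T is directly left-recursive.
For T: α = {T, c}, β = {d c, c}. Rewrite as T → β T' and T' → α T' | ε.

E ::= c | P d P; F ::= c | T; T ::= d c T' | c T'; P ::= d d | F F; T' ::= T T' | c T' | ε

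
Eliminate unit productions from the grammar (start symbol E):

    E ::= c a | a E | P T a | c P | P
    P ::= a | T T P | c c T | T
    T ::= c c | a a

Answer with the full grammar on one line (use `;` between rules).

E ::= c a | a E | P T a | c P | a | T T P | c c T | c c | a a; P ::= a | T T P | c c T | c c | a a; T ::= c c | a a

Unit pairs: E ⇒* {P, T}; P ⇒* {T}.
For every A with A ⇒* B via unit rules, add B's non-unit alternatives to A; then delete every rule of the form X → Y.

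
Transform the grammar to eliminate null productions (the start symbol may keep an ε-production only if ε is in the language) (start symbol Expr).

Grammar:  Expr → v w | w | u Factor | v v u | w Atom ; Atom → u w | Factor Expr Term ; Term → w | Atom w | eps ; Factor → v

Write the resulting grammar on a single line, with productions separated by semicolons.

Expr → v w | w | u Factor | v v u | w Atom; Atom → u w | Factor Expr Term | Factor Expr; Term → w | Atom w; Factor → v

Nullable nonterminals: {Term}.
ε ∉ L(G), so no ε-production is kept.
For each production, add variants omitting each subset of nullable occurrences: Atom → Factor Expr Term gives Factor Expr Term | Factor Expr.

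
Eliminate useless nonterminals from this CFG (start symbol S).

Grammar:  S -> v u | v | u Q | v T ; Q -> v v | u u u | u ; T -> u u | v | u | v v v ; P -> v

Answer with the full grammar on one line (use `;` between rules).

S -> v u | v | u Q | v T; Q -> v v | u u u | u; T -> u u | v | u | v v v

Generating nonterminals: {P, Q, S, T}.
Reachable from S after that: {Q, S, T}.
Removed useless symbols: {P} and every production mentioning them.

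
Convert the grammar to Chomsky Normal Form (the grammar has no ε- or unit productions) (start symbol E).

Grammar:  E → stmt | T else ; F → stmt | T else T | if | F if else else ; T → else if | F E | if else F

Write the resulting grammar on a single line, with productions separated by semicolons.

Introduce a nonterminal for each terminal appearing in a rule of length ≥ 2: X1 → else, X2 → if.
Binarize each right-hand side of length ≥ 3 by chaining fresh nonterminals (Y1, Y2, …): affected rules were F → T X1 T; F → F X2 X1 X1; T → X2 X1 F.

E → stmt | T X1; F → stmt | T Y1 | if | F Y2; T → X1 X2 | F E | X2 Y4; X1 → else; X2 → if; Y1 → X1 T; Y2 → X2 Y3; Y3 → X1 X1; Y4 → X1 F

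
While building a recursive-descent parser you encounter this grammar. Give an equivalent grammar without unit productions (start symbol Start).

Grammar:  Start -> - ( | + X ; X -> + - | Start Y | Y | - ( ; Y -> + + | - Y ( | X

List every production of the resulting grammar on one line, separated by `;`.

Start -> - ( | + X; X -> + - | Start Y | - ( | + + | - Y (; Y -> + - | Start Y | - ( | + + | - Y (

Unit pairs: X ⇒* {Y}; Y ⇒* {X}.
For each unit pair (A, B), copy every non-unit production of B to A, then drop all unit productions.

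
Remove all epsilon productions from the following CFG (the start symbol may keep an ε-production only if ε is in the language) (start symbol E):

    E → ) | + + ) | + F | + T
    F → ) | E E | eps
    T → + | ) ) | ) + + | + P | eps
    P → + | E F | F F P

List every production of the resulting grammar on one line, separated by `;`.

Nullable nonterminals: {F, T}.
ε ∉ L(G), so no ε-production is kept.
For each production, add variants omitting each subset of nullable occurrences: E → + F gives + F | +. P → E F gives E F | E. P → F F P gives F F P | F P.

E → ) | + + ) | + F | + | + T; F → ) | E E; T → + | ) ) | ) + + | + P; P → + | E F | E | F F P | F P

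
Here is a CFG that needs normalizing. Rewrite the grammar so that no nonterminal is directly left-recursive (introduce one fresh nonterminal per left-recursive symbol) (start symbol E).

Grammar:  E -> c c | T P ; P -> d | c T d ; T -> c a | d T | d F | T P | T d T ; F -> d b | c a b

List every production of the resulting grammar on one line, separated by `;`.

E -> c c | T P; P -> d | c T d; T -> c a T' | d T T' | d F T'; F -> d b | c a b; T' -> P T' | d T T' | ε

Directly left-recursive nonterminal: T.
For T: α = {P, d T}, β = {c a, d T, d F}. Rewrite as T → β T' and T' → α T' | ε.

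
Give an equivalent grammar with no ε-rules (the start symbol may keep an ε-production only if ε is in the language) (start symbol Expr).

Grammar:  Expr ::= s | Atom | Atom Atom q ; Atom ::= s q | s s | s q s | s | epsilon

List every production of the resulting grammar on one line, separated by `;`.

Expr ::= s | Atom | Atom Atom q | Atom q | q | epsilon; Atom ::= s q | s s | s q s | s

The nullable symbols are {Atom, Expr}.
ε ∈ L(G) since Expr is nullable, so keep Expr → ε.
Expand every rule over subsets of its nullable positions: Expr → Atom Atom q gives Atom Atom q | Atom q | q.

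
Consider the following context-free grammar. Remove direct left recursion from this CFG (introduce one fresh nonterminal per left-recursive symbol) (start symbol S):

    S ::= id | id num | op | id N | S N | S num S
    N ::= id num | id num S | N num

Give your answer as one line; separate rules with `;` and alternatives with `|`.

S ::= id S' | id num S' | op S' | id N S'; N ::= id num N' | id num S N'; S' ::= N S' | num S S' | ε; N' ::= num N' | ε

Directly left-recursive nonterminals: S, N.
For S: α = {N, num S}, β = {id, id num, op, id N}. Rewrite as S → β S' and S' → α S' | ε.
For N: α = {num}, β = {id num, id num S}. Rewrite as N → β N' and N' → α N' | ε.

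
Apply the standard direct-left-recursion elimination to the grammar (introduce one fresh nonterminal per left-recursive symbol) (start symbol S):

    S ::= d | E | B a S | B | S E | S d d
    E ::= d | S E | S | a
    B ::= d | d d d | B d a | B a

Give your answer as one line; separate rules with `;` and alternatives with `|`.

S ::= d S' | E S' | B a S S' | B S'; E ::= d | S E | S | a; B ::= d B' | d d d B'; S' ::= E S' | d d S' | ε; B' ::= d a B' | a B' | ε

Left recursion appears on S, B.
For S: α = {E, d d}, β = {d, E, B a S, B}. Rewrite as S → β S' and S' → α S' | ε.
For B: α = {d a, a}, β = {d, d d d}. Rewrite as B → β B' and B' → α B' | ε.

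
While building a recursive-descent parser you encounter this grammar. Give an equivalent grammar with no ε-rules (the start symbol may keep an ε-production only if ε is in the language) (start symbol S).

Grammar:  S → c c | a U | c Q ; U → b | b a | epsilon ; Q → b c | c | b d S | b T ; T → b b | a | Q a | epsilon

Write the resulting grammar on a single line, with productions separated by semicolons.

S → c c | a U | a | c Q; U → b | b a; Q → b c | c | b d S | b T | b; T → b b | a | Q a

Nullable set = {T, U}.
ε ∉ L(G), so no ε-production is kept.
For each production, add variants omitting each subset of nullable occurrences: S → a U gives a U | a. Q → b T gives b T | b.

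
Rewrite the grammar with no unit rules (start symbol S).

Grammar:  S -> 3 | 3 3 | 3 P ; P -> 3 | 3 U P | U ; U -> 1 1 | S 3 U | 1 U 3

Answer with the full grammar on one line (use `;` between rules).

S -> 3 | 3 3 | 3 P; P -> 1 1 | S 3 U | 1 U 3 | 3 | 3 U P; U -> 1 1 | S 3 U | 1 U 3

Unit pairs: P ⇒* {U}.
For each unit pair (A, B), copy every non-unit production of B to A, then drop all unit productions.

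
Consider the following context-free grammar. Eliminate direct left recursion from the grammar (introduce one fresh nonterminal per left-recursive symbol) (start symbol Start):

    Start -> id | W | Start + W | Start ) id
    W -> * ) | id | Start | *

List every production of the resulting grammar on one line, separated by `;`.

Left recursion appears on Start.
For Start: α = {+ W, ) id}, β = {id, W}. Rewrite as Start → β Start1 and Start1 → α Start1 | ε.

Start -> id Start1 | W Start1; W -> * ) | id | Start | *; Start1 -> + W Start1 | ) id Start1 | ε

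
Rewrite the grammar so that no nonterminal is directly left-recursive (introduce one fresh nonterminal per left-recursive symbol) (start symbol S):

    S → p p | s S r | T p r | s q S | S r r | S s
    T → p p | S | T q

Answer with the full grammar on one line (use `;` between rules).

S → p p S' | s S r S' | T p r S' | s q S S'; T → p p T' | S T'; S' → r r S' | s S' | ε; T' → q T' | ε

S, T are directly left-recursive.
For S: α = {r r, s}, β = {p p, s S r, T p r, s q S}. Rewrite as S → β S' and S' → α S' | ε.
For T: α = {q}, β = {p p, S}. Rewrite as T → β T' and T' → α T' | ε.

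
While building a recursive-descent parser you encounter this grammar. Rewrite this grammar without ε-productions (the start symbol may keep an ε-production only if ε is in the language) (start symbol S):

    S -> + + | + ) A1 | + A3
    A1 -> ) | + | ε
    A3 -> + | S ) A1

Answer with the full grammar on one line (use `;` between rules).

Nullable set = {A1}.
ε ∉ L(G), so no ε-production is kept.
Add the nullable-subset variants: S → + ) A1 gives + ) A1 | + ). A3 → S ) A1 gives S ) A1 | S ).

S -> + + | + ) A1 | + ) | + A3; A1 -> ) | +; A3 -> + | S ) A1 | S )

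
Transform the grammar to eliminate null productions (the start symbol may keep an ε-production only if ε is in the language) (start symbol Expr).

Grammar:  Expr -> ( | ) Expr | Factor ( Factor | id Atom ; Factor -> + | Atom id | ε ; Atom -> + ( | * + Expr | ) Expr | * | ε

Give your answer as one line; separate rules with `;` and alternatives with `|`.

Nullable set = {Atom, Factor}.
ε ∉ L(G), so no ε-production is kept.
For each production, add variants omitting each subset of nullable occurrences: Expr → Factor ( Factor gives Factor ( Factor | Factor ( | ( Factor. Expr → id Atom gives id Atom | id. Factor → Atom id gives Atom id | id.

Expr -> ( | ) Expr | Factor ( Factor | Factor ( | ( Factor | id Atom | id; Factor -> + | Atom id | id; Atom -> + ( | * + Expr | ) Expr | *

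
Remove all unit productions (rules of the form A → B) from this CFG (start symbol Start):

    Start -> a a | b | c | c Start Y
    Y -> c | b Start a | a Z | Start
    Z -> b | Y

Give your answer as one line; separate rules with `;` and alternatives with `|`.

Unit pairs: Y ⇒* {Start}; Z ⇒* {Start, Y}.
For every A with A ⇒* B via unit rules, add B's non-unit alternatives to A; then delete every rule of the form X → Y.

Start -> a a | b | c | c Start Y; Y -> a a | b | c | c Start Y | b Start a | a Z; Z -> b | a a | c | c Start Y | b Start a | a Z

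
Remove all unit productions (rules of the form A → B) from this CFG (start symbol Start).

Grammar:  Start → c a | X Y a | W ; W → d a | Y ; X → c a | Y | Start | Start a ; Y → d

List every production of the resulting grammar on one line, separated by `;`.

Unit pairs: Start ⇒* {W, Y}; W ⇒* {Y}; X ⇒* {Start, W, Y}.
For each unit pair (A, B), copy every non-unit production of B to A, then drop all unit productions.

Start → c a | X Y a | d | d a; W → d | d a; X → c a | X Y a | Start a | d a | d; Y → d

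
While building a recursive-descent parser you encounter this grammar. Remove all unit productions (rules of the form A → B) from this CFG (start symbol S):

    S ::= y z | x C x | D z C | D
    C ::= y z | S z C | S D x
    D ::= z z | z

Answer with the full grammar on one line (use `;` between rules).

Unit pairs: S ⇒* {D}.
Replace each nonterminal's rules with the union of the non-unit rules of every nonterminal it unit-derives.

S ::= z z | z | y z | x C x | D z C; C ::= y z | S z C | S D x; D ::= z z | z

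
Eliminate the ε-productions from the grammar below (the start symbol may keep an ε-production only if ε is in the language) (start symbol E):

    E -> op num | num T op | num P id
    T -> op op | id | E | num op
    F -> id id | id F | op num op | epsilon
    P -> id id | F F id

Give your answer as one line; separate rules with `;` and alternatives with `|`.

E -> op num | num T op | num P id; T -> op op | id | E | num op; F -> id id | id F | id | op num op; P -> id id | F F id | F id | id

The nullable symbols are {F}.
ε ∉ L(G), so no ε-production is kept.
For each production, add variants omitting each subset of nullable occurrences: F → id F gives id F | id. P → F F id gives F F id | F id | id.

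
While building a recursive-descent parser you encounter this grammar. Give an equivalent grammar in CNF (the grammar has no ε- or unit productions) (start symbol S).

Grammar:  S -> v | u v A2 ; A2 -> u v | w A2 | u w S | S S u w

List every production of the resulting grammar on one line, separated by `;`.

Introduce a nonterminal for each terminal appearing in a rule of length ≥ 2: X1 → u, X2 → v, X3 → w.
Binarize each right-hand side of length ≥ 3 by chaining fresh nonterminals (Y1, Y2, …): affected rules were S → X1 X2 A2; A2 → X1 X3 S; A2 → S S X1 X3.

S -> v | X1 Y1; A2 -> X1 X2 | X3 A2 | X1 Y2 | S Y3; X1 -> u; X2 -> v; X3 -> w; Y1 -> X2 A2; Y2 -> X3 S; Y3 -> S Y4; Y4 -> X1 X3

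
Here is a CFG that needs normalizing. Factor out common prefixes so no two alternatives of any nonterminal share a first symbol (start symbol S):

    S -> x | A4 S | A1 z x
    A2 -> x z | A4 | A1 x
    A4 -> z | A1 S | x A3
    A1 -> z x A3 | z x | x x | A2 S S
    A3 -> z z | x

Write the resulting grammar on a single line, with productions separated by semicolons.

S -> x | A4 S | A1 z x; A2 -> x z | A4 | A1 x; A4 -> z | A1 S | x A3; A1 -> x x | A2 S S | z x A1'; A3 -> z z | x; A1' -> A3 | ε

A1 has alternatives sharing prefix 'z x': factor to A1 → z x A1' with A1' → A3 | ε.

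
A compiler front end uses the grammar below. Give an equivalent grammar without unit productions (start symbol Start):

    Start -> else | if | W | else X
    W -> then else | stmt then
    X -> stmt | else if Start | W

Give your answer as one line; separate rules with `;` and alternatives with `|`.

Unit pairs: Start ⇒* {W}; X ⇒* {W}.
For each unit pair (A, B), copy every non-unit production of B to A, then drop all unit productions.

Start -> else | if | else X | then else | stmt then; W -> then else | stmt then; X -> stmt | else if Start | then else | stmt then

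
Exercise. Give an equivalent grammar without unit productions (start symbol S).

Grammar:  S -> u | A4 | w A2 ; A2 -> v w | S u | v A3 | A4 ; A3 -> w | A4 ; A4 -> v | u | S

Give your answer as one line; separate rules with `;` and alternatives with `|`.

Unit pairs: A2 ⇒* {A4, S}; A3 ⇒* {A4, S}; A4 ⇒* {S}; S ⇒* {A4}.
For every A with A ⇒* B via unit rules, add B's non-unit alternatives to A; then delete every rule of the form X → Y.

S -> v | u | w A2; A2 -> v | u | v w | S u | v A3 | w A2; A3 -> v | u | w A2 | w; A4 -> v | u | w A2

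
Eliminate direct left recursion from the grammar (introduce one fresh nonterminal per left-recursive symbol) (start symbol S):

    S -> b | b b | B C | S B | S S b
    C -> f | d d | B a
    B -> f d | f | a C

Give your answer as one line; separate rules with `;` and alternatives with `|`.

S -> b S' | b b S' | B C S'; C -> f | d d | B a; B -> f d | f | a C; S' -> B S' | S b S' | ε

S is directly left-recursive.
For S: α = {B, S b}, β = {b, b b, B C}. Rewrite as S → β S' and S' → α S' | ε.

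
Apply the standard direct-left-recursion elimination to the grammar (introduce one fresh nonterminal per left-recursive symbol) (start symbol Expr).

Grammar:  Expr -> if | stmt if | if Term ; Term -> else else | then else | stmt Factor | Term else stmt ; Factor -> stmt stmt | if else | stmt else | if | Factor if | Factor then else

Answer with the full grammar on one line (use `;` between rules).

Directly left-recursive nonterminals: Term, Factor.
For Term: α = {else stmt}, β = {else else, then else, stmt Factor}. Rewrite as Term → β Term1 and Term1 → α Term1 | ε.
For Factor: α = {if, then else}, β = {stmt stmt, if else, stmt else, if}. Rewrite as Factor → β Factor1 and Factor1 → α Factor1 | ε.

Expr -> if | stmt if | if Term; Term -> else else Term1 | then else Term1 | stmt Factor Term1; Factor -> stmt stmt Factor1 | if else Factor1 | stmt else Factor1 | if Factor1; Term1 -> else stmt Term1 | ε; Factor1 -> if Factor1 | then else Factor1 | ε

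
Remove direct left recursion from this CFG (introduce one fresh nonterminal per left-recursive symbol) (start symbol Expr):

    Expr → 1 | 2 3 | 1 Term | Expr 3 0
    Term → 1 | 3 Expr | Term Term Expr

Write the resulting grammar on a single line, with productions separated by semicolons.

Directly left-recursive nonterminals: Expr, Term.
For Expr: α = {3 0}, β = {1, 2 3, 1 Term}. Rewrite as Expr → β Expr1 and Expr1 → α Expr1 | ε.
For Term: α = {Term Expr}, β = {1, 3 Expr}. Rewrite as Term → β Term1 and Term1 → α Term1 | ε.

Expr → 1 Expr1 | 2 3 Expr1 | 1 Term Expr1; Term → 1 Term1 | 3 Expr Term1; Expr1 → 3 0 Expr1 | ε; Term1 → Term Expr Term1 | ε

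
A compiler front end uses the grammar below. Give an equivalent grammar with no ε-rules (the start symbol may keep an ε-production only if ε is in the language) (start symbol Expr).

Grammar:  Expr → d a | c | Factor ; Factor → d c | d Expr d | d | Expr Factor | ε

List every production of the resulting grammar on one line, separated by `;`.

Expr → d a | c | Factor | ε; Factor → d c | d Expr d | d d | d | Expr Factor | Expr

Nullable set = {Expr, Factor}.
ε ∈ L(G) since Expr is nullable, so keep Expr → ε.
Add the nullable-subset variants: Factor → d Expr d gives d Expr d | d d. Factor → Expr Factor gives Expr Factor | Expr.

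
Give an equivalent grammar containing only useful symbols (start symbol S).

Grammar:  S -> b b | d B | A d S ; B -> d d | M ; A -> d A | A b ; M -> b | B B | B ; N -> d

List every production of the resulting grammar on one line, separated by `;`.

Generating nonterminals: {B, M, N, S}.
Reachable from S after that: {B, M, S}.
Removed useless symbols: {A, N} and every production mentioning them.

S -> b b | d B; B -> d d | M; M -> b | B B | B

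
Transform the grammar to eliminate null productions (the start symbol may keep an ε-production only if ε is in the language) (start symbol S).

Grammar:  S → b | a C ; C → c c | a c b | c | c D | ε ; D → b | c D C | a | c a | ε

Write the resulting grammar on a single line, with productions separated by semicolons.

Nullable nonterminals: {C, D}.
ε ∉ L(G), so no ε-production is kept.
Expand every rule over subsets of its nullable positions: S → a C gives a C | a. D → c D C gives c D C | c D | c C | c.

S → b | a C | a; C → c c | a c b | c | c D; D → b | c D C | c D | c C | c | a | c a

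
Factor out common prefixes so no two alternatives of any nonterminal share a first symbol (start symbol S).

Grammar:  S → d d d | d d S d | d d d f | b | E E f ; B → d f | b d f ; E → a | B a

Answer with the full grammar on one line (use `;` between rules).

S has alternatives sharing prefix 'd d': factor to S → d d S' with S' → d | S d | d f.
S' has alternatives sharing prefix 'd': factor to S' → d S'' with S'' → ε | f.

S → b | E E f | d d S'; B → d f | b d f; E → a | B a; S' → S d | d S''; S'' → eps | f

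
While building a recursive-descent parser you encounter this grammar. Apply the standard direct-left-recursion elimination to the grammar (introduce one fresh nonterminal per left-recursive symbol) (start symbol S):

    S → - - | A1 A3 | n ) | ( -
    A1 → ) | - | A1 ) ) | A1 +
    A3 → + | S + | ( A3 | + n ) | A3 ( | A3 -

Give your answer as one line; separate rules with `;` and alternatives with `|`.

S → - - | A1 A3 | n ) | ( -; A1 → ) A1' | - A1'; A3 → + A3' | S + A3' | ( A3 A3' | + n ) A3'; A1' → ) ) A1' | + A1' | ε; A3' → ( A3' | - A3' | ε

Left recursion appears on A1, A3.
For A1: α = {) ), +}, β = {), -}. Rewrite as A1 → β A1' and A1' → α A1' | ε.
For A3: α = {(, -}, β = {+, S +, ( A3, + n )}. Rewrite as A3 → β A3' and A3' → α A3' | ε.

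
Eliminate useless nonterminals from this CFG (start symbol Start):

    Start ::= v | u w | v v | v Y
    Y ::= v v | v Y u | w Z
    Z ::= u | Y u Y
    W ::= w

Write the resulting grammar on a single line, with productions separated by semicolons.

Start ::= v | u w | v v | v Y; Y ::= v v | v Y u | w Z; Z ::= u | Y u Y

Generating nonterminals: {Start, W, Y, Z}.
Reachable from Start after that: {Start, Y, Z}.
Removed useless symbols: {W} and every production mentioning them.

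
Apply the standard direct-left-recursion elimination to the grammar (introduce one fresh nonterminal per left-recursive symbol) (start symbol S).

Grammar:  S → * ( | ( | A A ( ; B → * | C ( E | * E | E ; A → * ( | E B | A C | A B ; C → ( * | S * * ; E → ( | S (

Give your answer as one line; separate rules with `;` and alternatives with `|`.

S → * ( | ( | A A (; B → * | C ( E | * E | E; A → * ( A' | E B A'; C → ( * | S * *; E → ( | S (; A' → C A' | B A' | ε

Directly left-recursive nonterminal: A.
For A: α = {C, B}, β = {* (, E B}. Rewrite as A → β A' and A' → α A' | ε.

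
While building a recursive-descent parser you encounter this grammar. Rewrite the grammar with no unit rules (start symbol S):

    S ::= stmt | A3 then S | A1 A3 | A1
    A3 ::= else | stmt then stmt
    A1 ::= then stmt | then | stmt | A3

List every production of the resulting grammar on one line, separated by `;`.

S ::= then stmt | then | stmt | A3 then S | A1 A3 | else | stmt then stmt; A3 ::= else | stmt then stmt; A1 ::= then stmt | then | stmt | else | stmt then stmt

Unit pairs: A1 ⇒* {A3}; S ⇒* {A1, A3}.
For every A with A ⇒* B via unit rules, add B's non-unit alternatives to A; then delete every rule of the form X → Y.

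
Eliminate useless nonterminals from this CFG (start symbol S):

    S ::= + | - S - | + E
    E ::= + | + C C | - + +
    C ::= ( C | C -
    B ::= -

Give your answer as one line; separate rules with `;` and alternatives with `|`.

Generating nonterminals: {B, E, S}.
Reachable from S after that: {E, S}.
Removed useless symbols: {B, C} and every production mentioning them.

S ::= + | - S - | + E; E ::= + | - + +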